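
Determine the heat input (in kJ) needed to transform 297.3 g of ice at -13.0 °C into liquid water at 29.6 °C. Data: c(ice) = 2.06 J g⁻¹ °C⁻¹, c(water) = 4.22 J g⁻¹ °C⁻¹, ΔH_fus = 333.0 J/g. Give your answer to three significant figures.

q1 (heat ice -13.0→0.0 °C): 297.3 × 2.06 × 13.0 = 7962 J
q2 (melt at 0 °C): 297.3 × 333.0 = 99001 J
q3 (heat water 0.0→29.6 °C): 297.3 × 4.22 × 29.6 = 37136 J
Total: 7962 + 99001 + 37136 = 144099 J = 144 kJ

q = 144 kJ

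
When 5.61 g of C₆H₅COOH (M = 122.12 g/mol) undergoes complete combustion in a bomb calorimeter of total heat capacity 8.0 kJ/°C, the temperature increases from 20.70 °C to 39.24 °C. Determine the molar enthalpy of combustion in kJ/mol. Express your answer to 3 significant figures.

ΔH = -3230 kJ/mol

ΔT = 39.24 − 20.70 = 18.54 °C
q_cal = C_cal × ΔT = 8.0 × 18.54 = 148.32 kJ
n = 5.61 / 122.12 = 0.04594 mol
q_rxn = −q_cal = -148.32 kJ
ΔH = -148.32 / 0.04594 = -3229 kJ/mol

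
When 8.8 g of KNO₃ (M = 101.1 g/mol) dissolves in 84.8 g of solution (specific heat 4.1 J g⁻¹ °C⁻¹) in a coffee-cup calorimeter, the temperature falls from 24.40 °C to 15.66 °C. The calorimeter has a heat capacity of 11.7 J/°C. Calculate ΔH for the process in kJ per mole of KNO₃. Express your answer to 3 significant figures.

|ΔT| = |15.66 − 24.40| = 8.74 °C
|q_surr| = (84.8 × 4.1 + 11.7) × 8.74 = 359.38 × 8.74 = 3141 J
n(KNO₃) = 8.8 / 101.1 = 0.08704 mol
Temperature fell, so q_rxn = +|q_surr| = 3.141 kJ
ΔH = q_rxn / n = 36.09 kJ/mol

ΔH = 36.1 kJ/mol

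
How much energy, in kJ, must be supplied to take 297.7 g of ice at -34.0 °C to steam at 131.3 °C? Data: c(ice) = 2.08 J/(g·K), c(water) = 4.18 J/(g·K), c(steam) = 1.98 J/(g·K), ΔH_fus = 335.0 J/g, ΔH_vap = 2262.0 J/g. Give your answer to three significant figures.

q1 (heat ice -34.0→0.0 °C): 297.7 × 2.08 × 34.0 = 21053 J
q2 (melt at 0 °C): 297.7 × 335.0 = 99730 J
q3 (heat water 0.0→100.0 °C): 297.7 × 4.18 × 100.0 = 124439 J
q4 (vaporize at 100 °C): 297.7 × 2262.0 = 673397 J
q5 (heat steam 100.0→131.3 °C): 297.7 × 1.98 × 31.3 = 18450 J
Total: 21053 + 99730 + 124439 + 673397 + 18450 = 937069 J = 937 kJ

q = 937 kJ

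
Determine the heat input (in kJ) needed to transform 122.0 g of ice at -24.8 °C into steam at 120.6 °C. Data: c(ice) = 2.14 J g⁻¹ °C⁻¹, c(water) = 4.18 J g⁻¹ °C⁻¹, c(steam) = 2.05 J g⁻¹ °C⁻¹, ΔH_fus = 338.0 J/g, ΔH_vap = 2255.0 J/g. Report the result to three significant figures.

q = 379 kJ

q1 (heat ice -24.8→0.0 °C): 122.0 × 2.14 × 24.8 = 6475 J
q2 (melt at 0 °C): 122.0 × 338.0 = 41236 J
q3 (heat water 0.0→100.0 °C): 122.0 × 4.18 × 100.0 = 50996 J
q4 (vaporize at 100 °C): 122.0 × 2255.0 = 275110 J
q5 (heat steam 100.0→120.6 °C): 122.0 × 2.05 × 20.6 = 5152 J
Total: 6475 + 41236 + 50996 + 275110 + 5152 = 378969 J = 379 kJ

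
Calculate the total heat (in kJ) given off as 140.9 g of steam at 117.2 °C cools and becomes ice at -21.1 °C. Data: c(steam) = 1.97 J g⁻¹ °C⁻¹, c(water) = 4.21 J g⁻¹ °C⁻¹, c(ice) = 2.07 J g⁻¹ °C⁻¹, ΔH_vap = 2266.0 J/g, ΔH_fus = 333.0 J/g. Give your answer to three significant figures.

q = 436 kJ

q1 (cool steam 117.2→100 °C): 140.9 × 1.97 × 17.2 = 4774 J
q2 (condense at 100 °C): 140.9 × 2266.0 = 319279 J
q3 (cool water 100→0 °C): 140.9 × 4.21 × 100.0 = 59319 J
q4 (freeze at 0 °C): 140.9 × 333.0 = 46920 J
q5 (cool ice 0→-21.1 °C): 140.9 × 2.07 × 21.1 = 6154 J
Total: 4774 + 319279 + 59319 + 46920 + 6154 = 436446 J = 436 kJ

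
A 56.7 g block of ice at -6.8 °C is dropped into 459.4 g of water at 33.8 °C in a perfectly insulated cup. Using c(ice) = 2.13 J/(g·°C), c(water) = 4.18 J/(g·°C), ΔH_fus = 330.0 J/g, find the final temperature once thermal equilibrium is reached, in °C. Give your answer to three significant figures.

T_f = 21.0 °C

Heat to bring ice to 0 °C and melt it: q₁ = 56.7×2.13×6.8 + 56.7×330.0 = 19532 J
Heat the water can supply cooling to 0 °C: 459.4×4.18×33.8 = 64905.9 J > q₁, so all ice melts.
Energy balance: 459.4×4.18×(33.8 − T) = 19532 + 56.7×4.18×(T − 0)
1920.292(33.8 − T) = 19532 + 237.006 T
64905.9 − 19532 = 2157.298 T
T = 45373.9 / 2157.298 = 21.03 °C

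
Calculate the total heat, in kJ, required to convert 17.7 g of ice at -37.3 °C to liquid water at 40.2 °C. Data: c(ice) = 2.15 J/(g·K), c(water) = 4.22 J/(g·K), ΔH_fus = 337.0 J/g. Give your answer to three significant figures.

q = 10.4 kJ

q1 (heat ice -37.3→0.0 °C): 17.7 × 2.15 × 37.3 = 1419 J
q2 (melt at 0 °C): 17.7 × 337.0 = 5965 J
q3 (heat water 0.0→40.2 °C): 17.7 × 4.22 × 40.2 = 3003 J
Total: 1419 + 5965 + 3003 = 10387 J = 10.4 kJ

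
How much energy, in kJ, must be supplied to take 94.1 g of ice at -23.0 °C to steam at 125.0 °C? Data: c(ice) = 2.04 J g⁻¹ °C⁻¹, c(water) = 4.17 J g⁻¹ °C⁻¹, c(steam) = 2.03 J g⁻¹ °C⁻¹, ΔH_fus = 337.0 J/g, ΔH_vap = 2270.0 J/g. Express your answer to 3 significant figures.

q1 (heat ice -23.0→0.0 °C): 94.1 × 2.04 × 23.0 = 4415 J
q2 (melt at 0 °C): 94.1 × 337.0 = 31712 J
q3 (heat water 0.0→100.0 °C): 94.1 × 4.17 × 100.0 = 39240 J
q4 (vaporize at 100 °C): 94.1 × 2270.0 = 213607 J
q5 (heat steam 100.0→125.0 °C): 94.1 × 2.03 × 25.0 = 4776 J
Total: 4415 + 31712 + 39240 + 213607 + 4776 = 293750 J = 294 kJ

q = 294 kJ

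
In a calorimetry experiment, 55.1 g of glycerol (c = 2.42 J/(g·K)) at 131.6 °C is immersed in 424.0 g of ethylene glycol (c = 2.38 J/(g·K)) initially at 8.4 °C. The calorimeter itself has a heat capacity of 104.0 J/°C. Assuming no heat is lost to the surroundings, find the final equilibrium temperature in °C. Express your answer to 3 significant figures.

T_f = 21.6 °C

Heat lost by glycerol = heat gained by ethylene glycol + calorimeter.
(55.1)(2.42)(131.6 − T) = [(424.0)(2.38) + 104.0](T − 8.4)
133.342 (131.6 − T) = 1113.12 (T − 8.4)
17548 − 133.342 T = 1113.12 T − 9350.2
26898.2 = 1246.462 T
T = 21.58 °C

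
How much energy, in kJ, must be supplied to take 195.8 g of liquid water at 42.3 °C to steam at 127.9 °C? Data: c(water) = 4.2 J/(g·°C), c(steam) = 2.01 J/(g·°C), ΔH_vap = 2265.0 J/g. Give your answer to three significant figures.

q = 502 kJ

q1 (heat water 42.3→100.0 °C): 195.8 × 4.2 × 57.7 = 47450 J
q2 (vaporize at 100 °C): 195.8 × 2265.0 = 443487 J
q3 (heat steam 100.0→127.9 °C): 195.8 × 2.01 × 27.9 = 10980 J
Total: 47450 + 443487 + 10980 = 501917 J = 502 kJ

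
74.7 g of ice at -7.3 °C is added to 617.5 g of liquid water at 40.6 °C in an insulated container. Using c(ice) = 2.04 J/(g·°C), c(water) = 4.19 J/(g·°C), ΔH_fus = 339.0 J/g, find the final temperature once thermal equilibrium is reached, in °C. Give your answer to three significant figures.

T_f = 27.1 °C

Heat to bring ice to 0 °C and melt it: q₁ = 74.7×2.04×7.3 + 74.7×339.0 = 26436 J
Heat the water can supply cooling to 0 °C: 617.5×4.19×40.6 = 105045 J > q₁, so all ice melts.
Energy balance: 617.5×4.19×(40.6 − T) = 26436 + 74.7×4.19×(T − 0)
2587.325(40.6 − T) = 26436 + 312.993 T
105045 − 26436 = 2900.318 T
T = 78609 / 2900.318 = 27.10 °C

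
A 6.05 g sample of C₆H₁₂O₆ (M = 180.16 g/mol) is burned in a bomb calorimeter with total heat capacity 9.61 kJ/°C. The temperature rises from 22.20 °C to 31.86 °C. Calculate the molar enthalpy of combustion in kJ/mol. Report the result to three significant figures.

ΔH = -2760 kJ/mol

ΔT = 31.86 − 22.20 = 9.66 °C
q_cal = C_cal × ΔT = 9.61 × 9.66 = 92.8326 kJ
n = 6.05 / 180.16 = 0.03358 mol
q_rxn = −q_cal = -92.8326 kJ
ΔH = -92.8326 / 0.03358 = -2764.5 kJ/mol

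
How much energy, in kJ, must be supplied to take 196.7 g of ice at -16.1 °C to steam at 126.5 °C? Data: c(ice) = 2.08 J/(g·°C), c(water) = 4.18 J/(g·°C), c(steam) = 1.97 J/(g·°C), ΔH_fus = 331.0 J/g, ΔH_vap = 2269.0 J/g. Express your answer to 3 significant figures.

q1 (heat ice -16.1→0.0 °C): 196.7 × 2.08 × 16.1 = 6587 J
q2 (melt at 0 °C): 196.7 × 331.0 = 65108 J
q3 (heat water 0.0→100.0 °C): 196.7 × 4.18 × 100.0 = 82221 J
q4 (vaporize at 100 °C): 196.7 × 2269.0 = 446312 J
q5 (heat steam 100.0→126.5 °C): 196.7 × 1.97 × 26.5 = 10269 J
Total: 6587 + 65108 + 82221 + 446312 + 10269 = 610497 J = 610 kJ

q = 610 kJ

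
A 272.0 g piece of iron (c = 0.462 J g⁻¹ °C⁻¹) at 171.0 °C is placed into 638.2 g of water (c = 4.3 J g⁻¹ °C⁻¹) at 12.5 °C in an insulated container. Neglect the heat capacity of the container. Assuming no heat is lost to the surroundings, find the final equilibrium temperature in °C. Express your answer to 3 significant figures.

T_f = 19.4 °C

Heat lost by iron = heat gained by water.
(272.0)(0.462)(171.0 − T) = (638.2)(4.3)(T − 12.5)
125.664 (171.0 − T) = 2744.26 (T − 12.5)
21489 − 125.664 T = 2744.26 T − 34303
55792 = 2869.924 T
T = 19.44 °C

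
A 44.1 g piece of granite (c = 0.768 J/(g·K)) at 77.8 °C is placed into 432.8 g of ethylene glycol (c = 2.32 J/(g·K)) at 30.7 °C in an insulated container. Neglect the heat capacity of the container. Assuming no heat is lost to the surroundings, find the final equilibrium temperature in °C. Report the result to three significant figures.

T_f = 32.2 °C

Heat lost by granite = heat gained by ethylene glycol.
(44.1)(0.768)(77.8 − T) = (432.8)(2.32)(T − 30.7)
33.8688 (77.8 − T) = 1004.096 (T − 30.7)
2635.0 − 33.8688 T = 1004.096 T − 30826
33461.0 = 1037.9648 T
T = 32.24 °C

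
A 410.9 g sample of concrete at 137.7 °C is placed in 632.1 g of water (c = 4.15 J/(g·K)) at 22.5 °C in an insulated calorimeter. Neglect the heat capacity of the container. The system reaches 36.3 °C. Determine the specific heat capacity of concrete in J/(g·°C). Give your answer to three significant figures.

c = 0.869 J/(g·°C)

q_gained = (632.1 × 4.15) × (36.3 − 22.5) = 36200 J
q_lost = 410.9 × c × (137.7 − 36.3) = 41665.26 c
Set equal: c = 36200 / 41665.26 = 0.869 J/(g·°C)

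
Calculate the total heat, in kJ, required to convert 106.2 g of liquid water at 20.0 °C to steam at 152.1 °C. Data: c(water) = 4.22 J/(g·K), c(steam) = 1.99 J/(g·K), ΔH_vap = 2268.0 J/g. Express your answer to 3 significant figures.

q = 288 kJ

q1 (heat water 20.0→100.0 °C): 106.2 × 4.22 × 80.0 = 35853 J
q2 (vaporize at 100 °C): 106.2 × 2268.0 = 240862 J
q3 (heat steam 100.0→152.1 °C): 106.2 × 1.99 × 52.1 = 11011 J
Total: 35853 + 240862 + 11011 = 287726 J = 288 kJ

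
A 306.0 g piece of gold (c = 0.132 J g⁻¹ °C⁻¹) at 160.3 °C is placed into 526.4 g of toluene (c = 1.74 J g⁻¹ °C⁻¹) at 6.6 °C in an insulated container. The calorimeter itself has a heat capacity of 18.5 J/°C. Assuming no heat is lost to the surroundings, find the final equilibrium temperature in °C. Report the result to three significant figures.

Heat lost by gold = heat gained by toluene + calorimeter.
(306.0)(0.132)(160.3 − T) = [(526.4)(1.74) + 18.5](T − 6.6)
40.392 (160.3 − T) = 934.436 (T − 6.6)
6474.8 − 40.392 T = 934.436 T − 6167.3
12642.1 = 974.828 T
T = 12.97 °C

T_f = 13.0 °C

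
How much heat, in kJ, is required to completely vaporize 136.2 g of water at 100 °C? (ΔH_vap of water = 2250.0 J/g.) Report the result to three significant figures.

q = 306 kJ

q = m × ΔH_vap = 136.2 × 2250.0 = 306450 J = 306 kJ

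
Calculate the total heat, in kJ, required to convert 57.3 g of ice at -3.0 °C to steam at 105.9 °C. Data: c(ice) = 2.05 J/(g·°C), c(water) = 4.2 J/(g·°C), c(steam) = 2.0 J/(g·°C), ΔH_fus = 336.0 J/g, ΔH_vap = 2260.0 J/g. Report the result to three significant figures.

q = 174 kJ

q1 (heat ice -3.0→0.0 °C): 57.3 × 2.05 × 3.0 = 352 J
q2 (melt at 0 °C): 57.3 × 336.0 = 19253 J
q3 (heat water 0.0→100.0 °C): 57.3 × 4.2 × 100.0 = 24066 J
q4 (vaporize at 100 °C): 57.3 × 2260.0 = 129498 J
q5 (heat steam 100.0→105.9 °C): 57.3 × 2.0 × 5.9 = 676 J
Total: 352 + 19253 + 24066 + 129498 + 676 = 173845 J = 174 kJ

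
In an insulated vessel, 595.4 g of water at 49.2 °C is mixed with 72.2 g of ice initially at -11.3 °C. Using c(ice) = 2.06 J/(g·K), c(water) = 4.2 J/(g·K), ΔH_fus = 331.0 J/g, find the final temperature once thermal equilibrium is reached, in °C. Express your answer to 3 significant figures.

Heat to bring ice to 0 °C and melt it: q₁ = 72.2×2.06×11.3 + 72.2×331.0 = 25579 J
Heat the water can supply cooling to 0 °C: 595.4×4.2×49.2 = 123033 J > q₁, so all ice melts.
Energy balance: 595.4×4.2×(49.2 − T) = 25579 + 72.2×4.2×(T − 0)
2500.68(49.2 − T) = 25579 + 303.24 T
123033 − 25579 = 2803.92 T
T = 97454 / 2803.92 = 34.76 °C

T_f = 34.8 °C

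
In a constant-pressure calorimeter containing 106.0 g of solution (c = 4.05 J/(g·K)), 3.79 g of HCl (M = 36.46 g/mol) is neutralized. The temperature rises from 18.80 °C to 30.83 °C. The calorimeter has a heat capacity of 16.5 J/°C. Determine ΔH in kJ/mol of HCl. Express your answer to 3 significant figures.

ΔH = -51.6 kJ/mol

|ΔT| = |30.83 − 18.80| = 12.03 °C
|q_surr| = (106.0 × 4.05 + 16.5) × 12.03 = 445.8 × 12.03 = 5363 J
n(HCl) = 3.79 / 36.46 = 0.1039 mol
Temperature rose, so q_rxn = −|q_surr| = -5.363 kJ
ΔH = q_rxn / n = -51.62 kJ/mol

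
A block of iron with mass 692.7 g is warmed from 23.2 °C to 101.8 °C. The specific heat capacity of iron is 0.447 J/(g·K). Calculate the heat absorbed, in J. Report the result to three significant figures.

q = 24300 J

q = m c ΔT = 692.7 × 0.447 × (101.8 − 23.2)
q = 692.7 × 0.447 × 78.6 = 24340 J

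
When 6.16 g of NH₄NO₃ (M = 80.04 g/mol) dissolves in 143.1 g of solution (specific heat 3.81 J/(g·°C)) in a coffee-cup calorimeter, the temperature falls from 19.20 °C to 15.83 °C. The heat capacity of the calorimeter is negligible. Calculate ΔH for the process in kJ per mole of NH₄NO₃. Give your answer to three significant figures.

ΔH = 23.9 kJ/mol

|ΔT| = |15.83 − 19.20| = 3.37 °C
|q_surr| = (143.1 × 3.81) × 3.37 = 545.211 × 3.37 = 1837 J
n(NH₄NO₃) = 6.16 / 80.04 = 0.07696 mol
Temperature fell, so q_rxn = +|q_surr| = 1.837 kJ
ΔH = q_rxn / n = 23.87 kJ/mol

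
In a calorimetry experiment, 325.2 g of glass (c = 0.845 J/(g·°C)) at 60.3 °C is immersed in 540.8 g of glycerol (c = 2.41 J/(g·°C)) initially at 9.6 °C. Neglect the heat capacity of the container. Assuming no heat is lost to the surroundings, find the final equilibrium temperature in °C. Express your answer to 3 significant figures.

T_f = 18.4 °C

Heat lost by glass = heat gained by glycerol.
(325.2)(0.845)(60.3 − T) = (540.8)(2.41)(T − 9.6)
274.794 (60.3 − T) = 1303.328 (T − 9.6)
16570 − 274.794 T = 1303.328 T − 12512
29082 = 1578.122 T
T = 18.43 °C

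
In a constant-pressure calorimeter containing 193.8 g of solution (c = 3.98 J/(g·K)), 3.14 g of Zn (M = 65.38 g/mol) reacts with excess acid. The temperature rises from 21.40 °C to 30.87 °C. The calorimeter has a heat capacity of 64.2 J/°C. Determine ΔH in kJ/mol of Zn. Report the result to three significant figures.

ΔH = -165 kJ/mol

|ΔT| = |30.87 − 21.40| = 9.47 °C
|q_surr| = (193.8 × 3.98 + 64.2) × 9.47 = 835.524 × 9.47 = 7912 J
n(Zn) = 3.14 / 65.38 = 0.04803 mol
Temperature rose, so q_rxn = −|q_surr| = -7.912 kJ
ΔH = q_rxn / n = -164.7 kJ/mol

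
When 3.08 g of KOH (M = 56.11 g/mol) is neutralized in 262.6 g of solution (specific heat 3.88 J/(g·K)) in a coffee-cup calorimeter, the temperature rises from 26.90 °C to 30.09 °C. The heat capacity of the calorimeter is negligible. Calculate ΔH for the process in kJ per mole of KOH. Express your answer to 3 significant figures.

|ΔT| = |30.09 − 26.90| = 3.19 °C
|q_surr| = (262.6 × 3.88) × 3.19 = 1018.888 × 3.19 = 3250 J
n(KOH) = 3.08 / 56.11 = 0.05489 mol
Temperature rose, so q_rxn = −|q_surr| = -3.250 kJ
ΔH = q_rxn / n = -59.21 kJ/mol

ΔH = -59.2 kJ/mol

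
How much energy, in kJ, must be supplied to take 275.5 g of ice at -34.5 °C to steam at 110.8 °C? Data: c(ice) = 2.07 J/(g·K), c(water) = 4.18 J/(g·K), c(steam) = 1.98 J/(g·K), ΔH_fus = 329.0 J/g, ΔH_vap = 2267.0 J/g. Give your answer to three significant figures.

q = 856 kJ

q1 (heat ice -34.5→0.0 °C): 275.5 × 2.07 × 34.5 = 19675 J
q2 (melt at 0 °C): 275.5 × 329.0 = 90640 J
q3 (heat water 0.0→100.0 °C): 275.5 × 4.18 × 100.0 = 115159 J
q4 (vaporize at 100 °C): 275.5 × 2267.0 = 624559 J
q5 (heat steam 100.0→110.8 °C): 275.5 × 1.98 × 10.8 = 5891 J
Total: 19675 + 90640 + 115159 + 624559 + 5891 = 855924 J = 856 kJ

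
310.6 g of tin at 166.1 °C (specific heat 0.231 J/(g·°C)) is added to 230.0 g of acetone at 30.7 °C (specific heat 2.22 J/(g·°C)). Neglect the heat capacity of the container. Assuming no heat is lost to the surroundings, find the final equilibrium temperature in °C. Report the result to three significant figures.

T_f = 47.4 °C

Heat lost by tin = heat gained by acetone.
(310.6)(0.231)(166.1 − T) = (230.0)(2.22)(T − 30.7)
71.7486 (166.1 − T) = 510.6 (T − 30.7)
11917 − 71.7486 T = 510.6 T − 15675
27592 = 582.3486 T
T = 47.38 °C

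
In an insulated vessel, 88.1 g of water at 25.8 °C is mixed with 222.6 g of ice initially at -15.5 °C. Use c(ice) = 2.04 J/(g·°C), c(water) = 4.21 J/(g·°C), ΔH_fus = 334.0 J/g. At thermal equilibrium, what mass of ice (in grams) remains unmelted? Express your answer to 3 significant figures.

m_ice remaining = 215 g

Heat to warm all ice to 0 °C: 222.6×2.04×15.5 = 7038.6 J
Heat released by water cooling to 0 °C: 88.1×4.21×25.8 = 9569.2 J
9569.2 J < 7038.6 + 222.6×334.0 = 81387.0 J, so not all ice melts; final T = 0 °C.
Heat left for melting: 9569.2 − 7038.6 = 2530.6 J
Mass melted = 2530.6 / 334.0 = 7.577 g
Ice remaining = 222.6 − 7.577 = 215.023 g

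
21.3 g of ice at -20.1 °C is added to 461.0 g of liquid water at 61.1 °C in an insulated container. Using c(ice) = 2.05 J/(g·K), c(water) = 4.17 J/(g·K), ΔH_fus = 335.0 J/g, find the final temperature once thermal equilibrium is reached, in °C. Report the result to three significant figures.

Heat to bring ice to 0 °C and melt it: q₁ = 21.3×2.05×20.1 + 21.3×335.0 = 8013.2 J
Heat the water can supply cooling to 0 °C: 461.0×4.17×61.1 = 117457 J > q₁, so all ice melts.
Energy balance: 461.0×4.17×(61.1 − T) = 8013.2 + 21.3×4.17×(T − 0)
1922.37(61.1 − T) = 8013.2 + 88.821 T
117457 − 8013.2 = 2011.191 T
T = 109443.8 / 2011.191 = 54.42 °C

T_f = 54.4 °C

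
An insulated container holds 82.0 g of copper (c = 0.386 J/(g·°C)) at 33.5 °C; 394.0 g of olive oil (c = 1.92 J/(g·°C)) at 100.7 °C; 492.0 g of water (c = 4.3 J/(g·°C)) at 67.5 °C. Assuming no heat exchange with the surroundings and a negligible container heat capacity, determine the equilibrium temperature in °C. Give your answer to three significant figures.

Σ mᵢcᵢ(T − Tᵢ) = 0  ⇒  T = Σ mᵢcᵢTᵢ / Σ mᵢcᵢ
Σ mᵢcᵢ = 82.0×0.386 + 394.0×1.92 + 492.0×4.3 = 2903.732
Σ mᵢcᵢTᵢ = 31.652×33.5 + 756.48×100.7 + 2115.6×67.5 = 220040
T = 220040 / 2903.732 = 75.78 °C

T_f = 75.8 °C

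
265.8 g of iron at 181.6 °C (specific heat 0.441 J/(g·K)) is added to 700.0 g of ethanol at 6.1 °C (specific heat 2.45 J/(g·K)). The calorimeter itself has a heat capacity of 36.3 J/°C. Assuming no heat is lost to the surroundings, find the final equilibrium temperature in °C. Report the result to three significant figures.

T_f = 17.1 °C

Heat lost by iron = heat gained by ethanol + calorimeter.
(265.8)(0.441)(181.6 − T) = [(700.0)(2.45) + 36.3](T − 6.1)
117.2178 (181.6 − T) = 1751.3 (T − 6.1)
21287 − 117.2178 T = 1751.3 T − 10683
31970 = 1868.5178 T
T = 17.11 °C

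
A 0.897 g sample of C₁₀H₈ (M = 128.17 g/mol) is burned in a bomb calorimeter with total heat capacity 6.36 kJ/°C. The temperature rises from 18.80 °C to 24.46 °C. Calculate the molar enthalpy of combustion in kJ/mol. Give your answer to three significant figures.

ΔT = 24.46 − 18.80 = 5.66 °C
q_cal = C_cal × ΔT = 6.36 × 5.66 = 35.9976 kJ
n = 0.897 / 128.17 = 0.006999 mol
q_rxn = −q_cal = -35.9976 kJ
ΔH = -35.9976 / 0.006999 = -5143 kJ/mol

ΔH = -5140 kJ/mol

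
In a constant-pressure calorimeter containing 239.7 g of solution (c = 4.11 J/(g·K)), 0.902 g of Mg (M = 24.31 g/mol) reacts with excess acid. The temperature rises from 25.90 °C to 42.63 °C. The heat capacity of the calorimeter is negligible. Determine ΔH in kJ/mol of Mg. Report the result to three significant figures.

ΔH = -444 kJ/mol

|ΔT| = |42.63 − 25.90| = 16.73 °C
|q_surr| = (239.7 × 4.11) × 16.73 = 985.167 × 16.73 = 16480 J
n(Mg) = 0.902 / 24.31 = 0.03710 mol
Temperature rose, so q_rxn = −|q_surr| = -16.48 kJ
ΔH = q_rxn / n = -444.2 kJ/mol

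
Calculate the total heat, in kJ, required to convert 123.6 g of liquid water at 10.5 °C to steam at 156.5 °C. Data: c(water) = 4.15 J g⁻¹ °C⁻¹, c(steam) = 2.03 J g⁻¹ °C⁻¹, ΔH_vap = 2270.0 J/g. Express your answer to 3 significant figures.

q1 (heat water 10.5→100.0 °C): 123.6 × 4.15 × 89.5 = 45908 J
q2 (vaporize at 100 °C): 123.6 × 2270.0 = 280572 J
q3 (heat steam 100.0→156.5 °C): 123.6 × 2.03 × 56.5 = 14176 J
Total: 45908 + 280572 + 14176 = 340656 J = 341 kJ

q = 341 kJ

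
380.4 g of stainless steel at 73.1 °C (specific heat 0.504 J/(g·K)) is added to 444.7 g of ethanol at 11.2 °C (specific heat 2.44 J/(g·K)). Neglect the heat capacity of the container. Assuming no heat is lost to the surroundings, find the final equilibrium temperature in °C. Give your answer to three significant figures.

Heat lost by stainless steel = heat gained by ethanol.
(380.4)(0.504)(73.1 − T) = (444.7)(2.44)(T − 11.2)
191.7216 (73.1 − T) = 1085.068 (T − 11.2)
14015 − 191.7216 T = 1085.068 T − 12153
26168 = 1276.7896 T
T = 20.50 °C

T_f = 20.5 °C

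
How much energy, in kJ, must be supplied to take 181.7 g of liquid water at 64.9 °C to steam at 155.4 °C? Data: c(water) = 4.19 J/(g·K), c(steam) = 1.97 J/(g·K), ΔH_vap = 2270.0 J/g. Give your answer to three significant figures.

q1 (heat water 64.9→100.0 °C): 181.7 × 4.19 × 35.1 = 26722 J
q2 (vaporize at 100 °C): 181.7 × 2270.0 = 412459 J
q3 (heat steam 100.0→155.4 °C): 181.7 × 1.97 × 55.4 = 19830 J
Total: 26722 + 412459 + 19830 = 459011 J = 459 kJ

q = 459 kJ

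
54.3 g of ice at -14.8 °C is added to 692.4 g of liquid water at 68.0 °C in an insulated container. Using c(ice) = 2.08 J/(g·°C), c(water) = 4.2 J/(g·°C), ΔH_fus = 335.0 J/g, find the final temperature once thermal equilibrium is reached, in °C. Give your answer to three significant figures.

Heat to bring ice to 0 °C and melt it: q₁ = 54.3×2.08×14.8 + 54.3×335.0 = 19862 J
Heat the water can supply cooling to 0 °C: 692.4×4.2×68.0 = 197749 J > q₁, so all ice melts.
Energy balance: 692.4×4.2×(68.0 − T) = 19862 + 54.3×4.2×(T − 0)
2908.08(68.0 − T) = 19862 + 228.06 T
197749 − 19862 = 3136.14 T
T = 177887 / 3136.14 = 56.72 °C

T_f = 56.7 °C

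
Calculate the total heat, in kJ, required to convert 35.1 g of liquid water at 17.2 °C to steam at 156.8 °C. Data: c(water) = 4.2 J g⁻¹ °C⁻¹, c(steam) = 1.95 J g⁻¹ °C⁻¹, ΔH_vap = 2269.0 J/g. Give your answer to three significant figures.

q1 (heat water 17.2→100.0 °C): 35.1 × 4.2 × 82.8 = 12206 J
q2 (vaporize at 100 °C): 35.1 × 2269.0 = 79642 J
q3 (heat steam 100.0→156.8 °C): 35.1 × 1.95 × 56.8 = 3888 J
Total: 12206 + 79642 + 3888 = 95736 J = 95.7 kJ

q = 95.7 kJ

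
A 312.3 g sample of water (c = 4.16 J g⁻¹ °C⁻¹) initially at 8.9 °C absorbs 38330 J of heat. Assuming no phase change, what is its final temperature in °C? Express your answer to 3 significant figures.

T_f = 38.4 °C

ΔT = q / (m c) = 38330 / (312.3 × 4.16) = 29.50 °C
T_f = 8.9 + 29.50 = 38.40 °C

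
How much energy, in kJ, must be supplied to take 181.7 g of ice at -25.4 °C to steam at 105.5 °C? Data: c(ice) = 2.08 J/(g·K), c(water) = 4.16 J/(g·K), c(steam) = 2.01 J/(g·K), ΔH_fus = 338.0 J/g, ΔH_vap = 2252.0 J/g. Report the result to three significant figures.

q = 558 kJ

q1 (heat ice -25.4→0.0 °C): 181.7 × 2.08 × 25.4 = 9600 J
q2 (melt at 0 °C): 181.7 × 338.0 = 61415 J
q3 (heat water 0.0→100.0 °C): 181.7 × 4.16 × 100.0 = 75587 J
q4 (vaporize at 100 °C): 181.7 × 2252.0 = 409188 J
q5 (heat steam 100.0→105.5 °C): 181.7 × 2.01 × 5.5 = 2009 J
Total: 9600 + 61415 + 75587 + 409188 + 2009 = 557799 J = 558 kJ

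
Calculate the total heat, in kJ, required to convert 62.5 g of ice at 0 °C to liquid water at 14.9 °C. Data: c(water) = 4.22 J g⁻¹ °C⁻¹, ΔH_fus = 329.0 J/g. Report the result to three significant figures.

q = 24.5 kJ

q1 (melt at 0 °C): 62.5 × 329.0 = 20563 J
q2 (heat water 0.0→14.9 °C): 62.5 × 4.22 × 14.9 = 3930 J
Total: 20563 + 3930 = 24493 J = 24.5 kJ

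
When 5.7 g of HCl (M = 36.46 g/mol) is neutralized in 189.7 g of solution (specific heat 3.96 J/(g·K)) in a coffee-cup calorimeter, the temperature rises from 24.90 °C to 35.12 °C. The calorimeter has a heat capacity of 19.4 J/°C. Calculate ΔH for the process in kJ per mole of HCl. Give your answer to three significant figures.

ΔH = -50.4 kJ/mol

|ΔT| = |35.12 − 24.90| = 10.22 °C
|q_surr| = (189.7 × 3.96 + 19.4) × 10.22 = 770.612 × 10.22 = 7876 J
n(HCl) = 5.7 / 36.46 = 0.1563 mol
Temperature rose, so q_rxn = −|q_surr| = -7.876 kJ
ΔH = q_rxn / n = -50.39 kJ/mol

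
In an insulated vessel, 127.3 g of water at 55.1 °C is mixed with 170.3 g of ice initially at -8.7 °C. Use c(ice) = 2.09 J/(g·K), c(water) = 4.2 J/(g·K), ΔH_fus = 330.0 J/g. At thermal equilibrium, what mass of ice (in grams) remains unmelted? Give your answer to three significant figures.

m_ice remaining = 90.4 g

Heat to warm all ice to 0 °C: 170.3×2.09×8.7 = 3096.6 J
Heat released by water cooling to 0 °C: 127.3×4.2×55.1 = 29460 J
29460 J < 3096.6 + 170.3×330.0 = 59295.6 J, so not all ice melts; final T = 0 °C.
Heat left for melting: 29460 − 3096.6 = 26363.4 J
Mass melted = 26363.4 / 330.0 = 79.89 g
Ice remaining = 170.3 − 79.89 = 90.41 g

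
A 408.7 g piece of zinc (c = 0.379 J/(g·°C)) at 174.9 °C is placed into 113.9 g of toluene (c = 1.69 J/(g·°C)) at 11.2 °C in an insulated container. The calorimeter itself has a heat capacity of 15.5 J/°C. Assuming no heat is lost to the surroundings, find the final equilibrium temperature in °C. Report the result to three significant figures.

T_f = 81.1 °C

Heat lost by zinc = heat gained by toluene + calorimeter.
(408.7)(0.379)(174.9 − T) = [(113.9)(1.69) + 15.5](T − 11.2)
154.8973 (174.9 − T) = 207.991 (T − 11.2)
27092 − 154.8973 T = 207.991 T − 2329.5
29421.5 = 362.8883 T
T = 81.08 °C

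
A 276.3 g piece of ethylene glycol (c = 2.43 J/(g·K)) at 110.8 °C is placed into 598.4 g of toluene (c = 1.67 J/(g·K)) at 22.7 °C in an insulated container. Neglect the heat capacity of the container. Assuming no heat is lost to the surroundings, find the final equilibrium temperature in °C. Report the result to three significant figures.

Heat lost by ethylene glycol = heat gained by toluene.
(276.3)(2.43)(110.8 − T) = (598.4)(1.67)(T − 22.7)
671.409 (110.8 − T) = 999.328 (T − 22.7)
74392 − 671.409 T = 999.328 T − 22685
97077 = 1670.737 T
T = 58.10 °C

T_f = 58.1 °C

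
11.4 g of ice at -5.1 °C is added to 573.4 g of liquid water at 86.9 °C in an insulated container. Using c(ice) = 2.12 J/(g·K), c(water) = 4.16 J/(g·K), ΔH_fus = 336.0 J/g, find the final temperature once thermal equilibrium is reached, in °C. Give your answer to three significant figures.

Heat to bring ice to 0 °C and melt it: q₁ = 11.4×2.12×5.1 + 11.4×336.0 = 3953.7 J
Heat the water can supply cooling to 0 °C: 573.4×4.16×86.9 = 207286 J > q₁, so all ice melts.
Energy balance: 573.4×4.16×(86.9 − T) = 3953.7 + 11.4×4.16×(T − 0)
2385.344(86.9 − T) = 3953.7 + 47.424 T
207286 − 3953.7 = 2432.768 T
T = 203332.3 / 2432.768 = 83.58 °C

T_f = 83.6 °C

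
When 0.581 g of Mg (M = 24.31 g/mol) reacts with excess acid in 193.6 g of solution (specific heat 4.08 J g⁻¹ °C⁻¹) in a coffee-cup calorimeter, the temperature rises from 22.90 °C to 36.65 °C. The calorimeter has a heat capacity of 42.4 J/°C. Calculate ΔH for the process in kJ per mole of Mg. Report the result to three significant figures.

|ΔT| = |36.65 − 22.90| = 13.75 °C
|q_surr| = (193.6 × 4.08 + 42.4) × 13.75 = 832.288 × 13.75 = 11440 J
n(Mg) = 0.581 / 24.31 = 0.02390 mol
Temperature rose, so q_rxn = −|q_surr| = -11.44 kJ
ΔH = q_rxn / n = -478.7 kJ/mol

ΔH = -479 kJ/mol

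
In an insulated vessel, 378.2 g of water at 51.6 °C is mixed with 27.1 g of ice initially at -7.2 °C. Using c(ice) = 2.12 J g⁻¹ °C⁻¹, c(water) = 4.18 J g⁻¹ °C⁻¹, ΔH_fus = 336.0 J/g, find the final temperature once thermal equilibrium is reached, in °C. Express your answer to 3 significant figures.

T_f = 42.5 °C

Heat to bring ice to 0 °C and melt it: q₁ = 27.1×2.12×7.2 + 27.1×336.0 = 9519.3 J
Heat the water can supply cooling to 0 °C: 378.2×4.18×51.6 = 81573.2 J > q₁, so all ice melts.
Energy balance: 378.2×4.18×(51.6 − T) = 9519.3 + 27.1×4.18×(T − 0)
1580.876(51.6 − T) = 9519.3 + 113.278 T
81573.2 − 9519.3 = 1694.154 T
T = 72053.9 / 1694.154 = 42.53 °C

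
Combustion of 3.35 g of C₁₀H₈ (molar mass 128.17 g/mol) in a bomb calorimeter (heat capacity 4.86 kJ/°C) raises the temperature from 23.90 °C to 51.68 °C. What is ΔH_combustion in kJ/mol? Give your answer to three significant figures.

ΔH = -5170 kJ/mol

ΔT = 51.68 − 23.90 = 27.78 °C
q_cal = C_cal × ΔT = 4.86 × 27.78 = 135.0108 kJ
n = 3.35 / 128.17 = 0.026137 mol
q_rxn = −q_cal = -135.0108 kJ
ΔH = -135.0108 / 0.026137 = -5166 kJ/mol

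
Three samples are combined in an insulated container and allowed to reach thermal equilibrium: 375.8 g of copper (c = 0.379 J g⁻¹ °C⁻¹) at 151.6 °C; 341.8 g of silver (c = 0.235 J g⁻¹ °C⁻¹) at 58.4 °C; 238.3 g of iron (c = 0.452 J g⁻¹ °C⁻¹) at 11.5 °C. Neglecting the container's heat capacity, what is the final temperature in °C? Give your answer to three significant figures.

T_f = 83.3 °C

Σ mᵢcᵢ(T − Tᵢ) = 0  ⇒  T = Σ mᵢcᵢTᵢ / Σ mᵢcᵢ
Σ mᵢcᵢ = 375.8×0.379 + 341.8×0.235 + 238.3×0.452 = 330.4628
Σ mᵢcᵢTᵢ = 142.4282×151.6 + 80.323×58.4 + 107.7116×11.5 = 27522
T = 27522 / 330.4628 = 83.28 °C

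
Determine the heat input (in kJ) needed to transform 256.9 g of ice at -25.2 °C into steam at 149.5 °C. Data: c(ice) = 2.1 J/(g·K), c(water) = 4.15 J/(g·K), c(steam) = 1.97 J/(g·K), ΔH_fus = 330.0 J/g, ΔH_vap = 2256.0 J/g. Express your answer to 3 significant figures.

q1 (heat ice -25.2→0.0 °C): 256.9 × 2.1 × 25.2 = 13595 J
q2 (melt at 0 °C): 256.9 × 330.0 = 84777 J
q3 (heat water 0.0→100.0 °C): 256.9 × 4.15 × 100.0 = 106614 J
q4 (vaporize at 100 °C): 256.9 × 2256.0 = 579566 J
q5 (heat steam 100.0→149.5 °C): 256.9 × 1.97 × 49.5 = 25052 J
Total: 13595 + 84777 + 106614 + 579566 + 25052 = 809604 J = 810 kJ

q = 810 kJ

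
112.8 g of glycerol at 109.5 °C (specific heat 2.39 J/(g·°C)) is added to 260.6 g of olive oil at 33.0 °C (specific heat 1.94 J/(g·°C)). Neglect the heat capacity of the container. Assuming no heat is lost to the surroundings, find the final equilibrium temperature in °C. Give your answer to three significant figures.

Heat lost by glycerol = heat gained by olive oil.
(112.8)(2.39)(109.5 − T) = (260.6)(1.94)(T − 33.0)
269.592 (109.5 − T) = 505.564 (T − 33.0)
29520 − 269.592 T = 505.564 T − 16684
46204 = 775.156 T
T = 59.61 °C

T_f = 59.6 °C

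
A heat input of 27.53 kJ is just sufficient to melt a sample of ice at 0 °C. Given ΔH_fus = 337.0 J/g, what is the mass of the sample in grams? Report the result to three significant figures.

m = q / ΔH_fus = 27530 J / 337.0 J/g = 81.7 g

m = 81.7 g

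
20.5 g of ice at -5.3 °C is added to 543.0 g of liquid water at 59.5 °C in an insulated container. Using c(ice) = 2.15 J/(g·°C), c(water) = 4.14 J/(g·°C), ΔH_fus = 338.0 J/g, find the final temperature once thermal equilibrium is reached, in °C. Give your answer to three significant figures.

T_f = 54.3 °C

Heat to bring ice to 0 °C and melt it: q₁ = 20.5×2.15×5.3 + 20.5×338.0 = 7162.6 J
Heat the water can supply cooling to 0 °C: 543.0×4.14×59.5 = 133757 J > q₁, so all ice melts.
Energy balance: 543.0×4.14×(59.5 − T) = 7162.6 + 20.5×4.14×(T − 0)
2248.02(59.5 − T) = 7162.6 + 84.87 T
133757 − 7162.6 = 2332.89 T
T = 126594.4 / 2332.89 = 54.27 °C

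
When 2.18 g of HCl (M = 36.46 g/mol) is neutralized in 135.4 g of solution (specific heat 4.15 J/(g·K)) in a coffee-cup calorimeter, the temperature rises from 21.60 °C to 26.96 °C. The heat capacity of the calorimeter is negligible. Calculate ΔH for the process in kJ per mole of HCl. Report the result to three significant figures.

ΔH = -50.4 kJ/mol

|ΔT| = |26.96 − 21.60| = 5.36 °C
|q_surr| = (135.4 × 4.15) × 5.36 = 561.91 × 5.36 = 3012 J
n(HCl) = 2.18 / 36.46 = 0.05979 mol
Temperature rose, so q_rxn = −|q_surr| = -3.012 kJ
ΔH = q_rxn / n = -50.38 kJ/mol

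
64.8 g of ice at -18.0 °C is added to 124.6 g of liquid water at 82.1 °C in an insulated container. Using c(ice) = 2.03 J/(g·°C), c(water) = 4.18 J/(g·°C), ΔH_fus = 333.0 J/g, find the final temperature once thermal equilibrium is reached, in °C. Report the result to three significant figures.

Heat to bring ice to 0 °C and melt it: q₁ = 64.8×2.03×18.0 + 64.8×333.0 = 23946 J
Heat the water can supply cooling to 0 °C: 124.6×4.18×82.1 = 42760.0 J > q₁, so all ice melts.
Energy balance: 124.6×4.18×(82.1 − T) = 23946 + 64.8×4.18×(T − 0)
520.828(82.1 − T) = 23946 + 270.864 T
42760.0 − 23946 = 791.692 T
T = 18814.0 / 791.692 = 23.76 °C

T_f = 23.8 °C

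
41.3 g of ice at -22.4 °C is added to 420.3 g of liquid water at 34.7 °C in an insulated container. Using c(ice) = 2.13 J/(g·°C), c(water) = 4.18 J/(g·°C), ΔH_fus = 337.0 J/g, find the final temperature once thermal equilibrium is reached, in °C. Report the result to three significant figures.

T_f = 23.4 °C

Heat to bring ice to 0 °C and melt it: q₁ = 41.3×2.13×22.4 + 41.3×337.0 = 15889 J
Heat the water can supply cooling to 0 °C: 420.3×4.18×34.7 = 60962.8 J > q₁, so all ice melts.
Energy balance: 420.3×4.18×(34.7 − T) = 15889 + 41.3×4.18×(T − 0)
1756.854(34.7 − T) = 15889 + 172.634 T
60962.8 − 15889 = 1929.488 T
T = 45073.8 / 1929.488 = 23.36 °C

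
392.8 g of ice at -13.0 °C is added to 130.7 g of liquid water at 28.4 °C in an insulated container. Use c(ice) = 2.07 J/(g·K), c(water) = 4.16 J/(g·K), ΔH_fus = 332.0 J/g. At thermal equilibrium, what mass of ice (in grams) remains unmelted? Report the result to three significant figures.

Heat to warm all ice to 0 °C: 392.8×2.07×13.0 = 10570 J
Heat released by water cooling to 0 °C: 130.7×4.16×28.4 = 15441 J
15441 J < 10570 + 392.8×332.0 = 140979.6 J, so not all ice melts; final T = 0 °C.
Heat left for melting: 15441 − 10570 = 4871 J
Mass melted = 4871 / 332.0 = 14.67 g
Ice remaining = 392.8 − 14.67 = 378.13 g

m_ice remaining = 378 g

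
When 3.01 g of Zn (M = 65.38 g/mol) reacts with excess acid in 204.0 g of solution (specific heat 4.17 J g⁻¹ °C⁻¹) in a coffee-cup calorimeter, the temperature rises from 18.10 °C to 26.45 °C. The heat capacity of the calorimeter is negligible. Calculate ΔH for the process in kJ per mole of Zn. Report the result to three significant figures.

ΔH = -154 kJ/mol

|ΔT| = |26.45 − 18.10| = 8.35 °C
|q_surr| = (204.0 × 4.17) × 8.35 = 850.68 × 8.35 = 7103 J
n(Zn) = 3.01 / 65.38 = 0.04604 mol
Temperature rose, so q_rxn = −|q_surr| = -7.103 kJ
ΔH = q_rxn / n = -154.3 kJ/mol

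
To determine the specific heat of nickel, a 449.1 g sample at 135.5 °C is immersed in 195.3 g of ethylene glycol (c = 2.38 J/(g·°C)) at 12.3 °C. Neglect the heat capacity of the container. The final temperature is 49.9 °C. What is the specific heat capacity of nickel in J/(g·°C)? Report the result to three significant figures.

c = 0.455 J/(g·°C)

q_gained = (195.3 × 2.38) × (49.9 − 12.3) = 17480 J
q_lost = 449.1 × c × (135.5 − 49.9) = 38442.96 c
Set equal: c = 17480 / 38442.96 = 0.455 J/(g·°C)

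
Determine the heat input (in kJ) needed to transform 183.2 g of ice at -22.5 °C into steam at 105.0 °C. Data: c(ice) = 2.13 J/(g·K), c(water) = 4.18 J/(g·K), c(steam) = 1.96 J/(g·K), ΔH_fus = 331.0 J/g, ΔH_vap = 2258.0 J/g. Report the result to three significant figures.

q = 561 kJ

q1 (heat ice -22.5→0.0 °C): 183.2 × 2.13 × 22.5 = 8780 J
q2 (melt at 0 °C): 183.2 × 331.0 = 60639 J
q3 (heat water 0.0→100.0 °C): 183.2 × 4.18 × 100.0 = 76578 J
q4 (vaporize at 100 °C): 183.2 × 2258.0 = 413666 J
q5 (heat steam 100.0→105.0 °C): 183.2 × 1.96 × 5.0 = 1795 J
Total: 8780 + 60639 + 76578 + 413666 + 1795 = 561458 J = 561 kJ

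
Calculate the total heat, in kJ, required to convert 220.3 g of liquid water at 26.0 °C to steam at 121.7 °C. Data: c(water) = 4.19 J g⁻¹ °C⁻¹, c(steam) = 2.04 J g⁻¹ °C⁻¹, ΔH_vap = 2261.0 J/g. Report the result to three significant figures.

q1 (heat water 26.0→100.0 °C): 220.3 × 4.19 × 74.0 = 68306 J
q2 (vaporize at 100 °C): 220.3 × 2261.0 = 498098 J
q3 (heat steam 100.0→121.7 °C): 220.3 × 2.04 × 21.7 = 9752 J
Total: 68306 + 498098 + 9752 = 576156 J = 576 kJ

q = 576 kJ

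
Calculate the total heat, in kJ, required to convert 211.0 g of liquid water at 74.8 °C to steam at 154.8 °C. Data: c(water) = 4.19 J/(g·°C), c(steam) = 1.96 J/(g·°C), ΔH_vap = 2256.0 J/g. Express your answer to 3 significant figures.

q1 (heat water 74.8→100.0 °C): 211.0 × 4.19 × 25.2 = 22279 J
q2 (vaporize at 100 °C): 211.0 × 2256.0 = 476016 J
q3 (heat steam 100.0→154.8 °C): 211.0 × 1.96 × 54.8 = 22663 J
Total: 22279 + 476016 + 22663 = 520958 J = 521 kJ

q = 521 kJ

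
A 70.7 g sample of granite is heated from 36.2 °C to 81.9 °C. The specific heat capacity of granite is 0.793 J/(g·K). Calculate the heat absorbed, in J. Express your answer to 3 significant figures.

q = 2560 J

q = m c ΔT = 70.7 × 0.793 × (81.9 − 36.2)
q = 70.7 × 0.793 × 45.7 = 2562 J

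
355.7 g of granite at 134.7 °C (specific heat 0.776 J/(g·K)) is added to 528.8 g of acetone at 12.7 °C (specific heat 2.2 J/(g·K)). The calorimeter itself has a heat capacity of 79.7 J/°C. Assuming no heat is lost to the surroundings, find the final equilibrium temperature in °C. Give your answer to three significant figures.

T_f = 34.9 °C

Heat lost by granite = heat gained by acetone + calorimeter.
(355.7)(0.776)(134.7 − T) = [(528.8)(2.2) + 79.7](T − 12.7)
276.0232 (134.7 − T) = 1243.06 (T − 12.7)
37180 − 276.0232 T = 1243.06 T − 15787
52967 = 1519.0832 T
T = 34.87 °C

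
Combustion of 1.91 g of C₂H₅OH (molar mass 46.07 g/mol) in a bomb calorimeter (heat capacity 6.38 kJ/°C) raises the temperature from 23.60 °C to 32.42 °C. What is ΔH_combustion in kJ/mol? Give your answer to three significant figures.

ΔH = -1360 kJ/mol

ΔT = 32.42 − 23.60 = 8.82 °C
q_cal = C_cal × ΔT = 6.38 × 8.82 = 56.2716 kJ
n = 1.91 / 46.07 = 0.04146 mol
q_rxn = −q_cal = -56.2716 kJ
ΔH = -56.2716 / 0.04146 = -1357 kJ/mol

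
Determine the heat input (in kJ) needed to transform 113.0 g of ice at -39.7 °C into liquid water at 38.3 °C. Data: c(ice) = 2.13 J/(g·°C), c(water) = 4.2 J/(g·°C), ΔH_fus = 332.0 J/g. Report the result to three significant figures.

q = 65.2 kJ

q1 (heat ice -39.7→0.0 °C): 113.0 × 2.13 × 39.7 = 9555 J
q2 (melt at 0 °C): 113.0 × 332.0 = 37516 J
q3 (heat water 0.0→38.3 °C): 113.0 × 4.2 × 38.3 = 18177 J
Total: 9555 + 37516 + 18177 = 65248 J = 65.2 kJ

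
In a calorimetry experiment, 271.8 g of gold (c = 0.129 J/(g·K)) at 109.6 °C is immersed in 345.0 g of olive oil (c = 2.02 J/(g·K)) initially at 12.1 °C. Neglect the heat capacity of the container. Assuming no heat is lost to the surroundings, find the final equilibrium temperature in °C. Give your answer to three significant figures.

T_f = 16.8 °C

Heat lost by gold = heat gained by olive oil.
(271.8)(0.129)(109.6 − T) = (345.0)(2.02)(T − 12.1)
35.0622 (109.6 − T) = 696.9 (T − 12.1)
3842.8 − 35.0622 T = 696.9 T − 8432.5
12275.3 = 731.9622 T
T = 16.77 °C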